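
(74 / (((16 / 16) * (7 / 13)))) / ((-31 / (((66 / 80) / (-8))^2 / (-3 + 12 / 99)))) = 17285697 / 1055488000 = 0.02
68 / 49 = 1.39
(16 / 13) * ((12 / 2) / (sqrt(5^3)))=96 * sqrt(5) / 325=0.66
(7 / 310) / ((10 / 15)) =21 / 620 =0.03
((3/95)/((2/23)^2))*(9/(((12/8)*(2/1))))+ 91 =39341/380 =103.53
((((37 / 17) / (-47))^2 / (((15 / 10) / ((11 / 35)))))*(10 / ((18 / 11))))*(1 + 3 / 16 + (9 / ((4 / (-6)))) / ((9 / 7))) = -24681701 / 965262312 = -0.03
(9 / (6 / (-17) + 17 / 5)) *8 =6120 / 259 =23.63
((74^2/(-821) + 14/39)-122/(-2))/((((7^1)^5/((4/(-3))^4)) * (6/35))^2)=0.00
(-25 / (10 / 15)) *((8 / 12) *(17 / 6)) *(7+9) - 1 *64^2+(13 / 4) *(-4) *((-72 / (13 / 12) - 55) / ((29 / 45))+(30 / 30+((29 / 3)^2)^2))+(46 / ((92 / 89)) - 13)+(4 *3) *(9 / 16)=-1092455495 / 9396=-116268.15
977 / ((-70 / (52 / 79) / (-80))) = 406432 / 553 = 734.96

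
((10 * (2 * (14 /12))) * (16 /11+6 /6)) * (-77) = -4410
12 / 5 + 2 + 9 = 13.40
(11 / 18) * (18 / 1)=11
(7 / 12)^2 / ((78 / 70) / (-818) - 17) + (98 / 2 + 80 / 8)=2067008317 / 35045928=58.98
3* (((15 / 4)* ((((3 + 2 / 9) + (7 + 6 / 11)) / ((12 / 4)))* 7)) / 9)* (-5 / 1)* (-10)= 466375 / 297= 1570.29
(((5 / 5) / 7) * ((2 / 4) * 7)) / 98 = 1 / 196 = 0.01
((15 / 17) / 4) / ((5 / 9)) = 27 / 68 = 0.40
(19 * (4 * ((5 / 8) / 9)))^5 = 7737809375 / 1889568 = 4095.02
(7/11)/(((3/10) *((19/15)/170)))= 59500/209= 284.69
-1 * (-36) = 36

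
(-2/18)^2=0.01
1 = 1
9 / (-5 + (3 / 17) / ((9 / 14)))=-459 / 241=-1.90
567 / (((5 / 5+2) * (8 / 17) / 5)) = 16065 / 8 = 2008.12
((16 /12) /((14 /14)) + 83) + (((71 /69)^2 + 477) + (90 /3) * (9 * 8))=12961309 /4761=2722.39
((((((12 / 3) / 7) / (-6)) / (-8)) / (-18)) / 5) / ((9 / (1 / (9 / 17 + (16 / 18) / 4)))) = -17 / 869400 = -0.00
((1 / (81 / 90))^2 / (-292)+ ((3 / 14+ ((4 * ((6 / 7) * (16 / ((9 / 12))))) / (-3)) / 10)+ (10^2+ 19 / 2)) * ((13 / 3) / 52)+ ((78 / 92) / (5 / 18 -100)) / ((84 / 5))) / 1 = 8.93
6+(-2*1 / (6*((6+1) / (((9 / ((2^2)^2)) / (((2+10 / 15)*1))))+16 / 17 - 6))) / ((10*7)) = 5422047 / 903700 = 6.00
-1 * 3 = -3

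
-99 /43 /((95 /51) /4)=-20196 /4085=-4.94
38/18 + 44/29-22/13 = 6569/3393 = 1.94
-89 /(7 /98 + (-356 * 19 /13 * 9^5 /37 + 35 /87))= 52141362 /486477979511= 0.00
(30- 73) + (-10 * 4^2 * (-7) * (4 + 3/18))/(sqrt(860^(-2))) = 12039871/3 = 4013290.33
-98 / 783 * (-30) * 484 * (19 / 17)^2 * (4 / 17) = 684918080 / 1282293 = 534.14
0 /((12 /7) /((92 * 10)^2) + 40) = 0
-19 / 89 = -0.21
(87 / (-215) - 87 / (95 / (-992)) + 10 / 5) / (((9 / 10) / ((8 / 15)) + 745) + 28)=59481424 / 50633575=1.17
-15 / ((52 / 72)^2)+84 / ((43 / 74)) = 841524 / 7267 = 115.80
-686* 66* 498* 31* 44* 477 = -14670000997344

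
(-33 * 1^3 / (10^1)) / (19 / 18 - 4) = 297 / 265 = 1.12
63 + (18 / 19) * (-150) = -1503 / 19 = -79.11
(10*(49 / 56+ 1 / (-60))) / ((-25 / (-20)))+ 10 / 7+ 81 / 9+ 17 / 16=30841 / 1680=18.36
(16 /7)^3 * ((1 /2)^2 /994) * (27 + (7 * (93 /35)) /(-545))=37622784 /464533475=0.08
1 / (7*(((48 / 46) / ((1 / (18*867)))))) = 23 / 2621808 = 0.00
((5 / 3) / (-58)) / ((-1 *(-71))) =-0.00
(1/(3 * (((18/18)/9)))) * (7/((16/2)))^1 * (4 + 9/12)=399/32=12.47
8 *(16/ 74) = 64/ 37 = 1.73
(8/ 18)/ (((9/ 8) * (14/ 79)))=1264/ 567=2.23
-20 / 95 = -4 / 19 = -0.21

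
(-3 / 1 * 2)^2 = 36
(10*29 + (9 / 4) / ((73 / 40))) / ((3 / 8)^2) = 2070.99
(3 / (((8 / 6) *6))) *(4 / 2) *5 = 15 / 4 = 3.75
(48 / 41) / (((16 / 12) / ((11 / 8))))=99 / 82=1.21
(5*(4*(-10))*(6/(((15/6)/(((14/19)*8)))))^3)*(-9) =174795522048/34295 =5096822.34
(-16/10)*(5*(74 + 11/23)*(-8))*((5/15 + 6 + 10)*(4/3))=7162624/69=103806.14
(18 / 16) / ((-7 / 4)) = -9 / 14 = -0.64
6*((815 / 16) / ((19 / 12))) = 7335 / 38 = 193.03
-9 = -9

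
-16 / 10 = -8 / 5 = -1.60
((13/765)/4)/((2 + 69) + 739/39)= 169/3578160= 0.00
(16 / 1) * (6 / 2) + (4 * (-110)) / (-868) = 10526 / 217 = 48.51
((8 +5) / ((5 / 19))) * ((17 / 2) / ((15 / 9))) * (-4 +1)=-37791 / 50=-755.82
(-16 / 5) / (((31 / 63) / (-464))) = 467712 / 155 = 3017.50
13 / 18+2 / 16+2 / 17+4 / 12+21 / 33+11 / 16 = 70607 / 26928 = 2.62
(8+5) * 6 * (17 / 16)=82.88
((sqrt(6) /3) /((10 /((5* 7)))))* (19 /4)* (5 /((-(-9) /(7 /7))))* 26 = 8645* sqrt(6) /108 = 196.07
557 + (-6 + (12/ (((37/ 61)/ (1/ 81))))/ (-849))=467330957/ 848151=551.00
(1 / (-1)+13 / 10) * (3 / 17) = 9 / 170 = 0.05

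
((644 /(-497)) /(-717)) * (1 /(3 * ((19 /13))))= 1196 /2901699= 0.00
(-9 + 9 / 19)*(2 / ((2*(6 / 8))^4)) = -64 / 19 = -3.37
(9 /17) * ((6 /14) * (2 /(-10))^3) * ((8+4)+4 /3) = -72 /2975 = -0.02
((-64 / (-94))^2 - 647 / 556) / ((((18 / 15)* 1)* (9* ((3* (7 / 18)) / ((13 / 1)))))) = -55892135 / 77376852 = -0.72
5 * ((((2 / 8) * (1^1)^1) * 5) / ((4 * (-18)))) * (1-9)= 25 / 36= 0.69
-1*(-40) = 40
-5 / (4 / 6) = -15 / 2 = -7.50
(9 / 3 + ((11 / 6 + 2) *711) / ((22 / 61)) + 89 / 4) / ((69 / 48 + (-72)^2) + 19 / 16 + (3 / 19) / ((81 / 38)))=18015588 / 12323597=1.46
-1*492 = -492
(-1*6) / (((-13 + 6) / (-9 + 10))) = 6 / 7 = 0.86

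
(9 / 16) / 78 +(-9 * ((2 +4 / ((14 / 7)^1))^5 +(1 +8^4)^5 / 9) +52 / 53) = -25450658289974270918913 / 22048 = -1154329566852969472.01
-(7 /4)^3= -343 /64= -5.36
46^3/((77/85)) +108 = 8281876/77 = 107556.83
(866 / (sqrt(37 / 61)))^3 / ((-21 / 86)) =-3407077106416*sqrt(2257) / 28749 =-5630215252.60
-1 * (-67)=67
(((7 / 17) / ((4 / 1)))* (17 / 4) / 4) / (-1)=-7 / 64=-0.11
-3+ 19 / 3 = 10 / 3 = 3.33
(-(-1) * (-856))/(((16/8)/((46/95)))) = -19688/95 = -207.24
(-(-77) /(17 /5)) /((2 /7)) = 2695 /34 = 79.26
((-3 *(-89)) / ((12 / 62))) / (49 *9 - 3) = 2759 / 876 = 3.15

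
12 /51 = 4 /17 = 0.24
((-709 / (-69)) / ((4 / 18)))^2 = 4524129 / 2116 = 2138.06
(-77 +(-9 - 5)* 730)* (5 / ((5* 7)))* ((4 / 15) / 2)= -2942 / 15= -196.13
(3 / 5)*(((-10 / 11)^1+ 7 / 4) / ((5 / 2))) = 111 / 550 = 0.20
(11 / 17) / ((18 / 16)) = 88 / 153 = 0.58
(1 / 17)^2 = 1 / 289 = 0.00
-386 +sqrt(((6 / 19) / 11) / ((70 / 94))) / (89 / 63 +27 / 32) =-386 +288 *sqrt(2062830) / 4753705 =-385.91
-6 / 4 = -1.50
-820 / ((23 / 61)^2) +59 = -3020009 / 529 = -5708.90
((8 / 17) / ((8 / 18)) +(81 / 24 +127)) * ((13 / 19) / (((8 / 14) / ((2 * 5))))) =8133125 / 5168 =1573.75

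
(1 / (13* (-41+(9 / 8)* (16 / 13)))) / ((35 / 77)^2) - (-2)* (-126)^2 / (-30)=-13627021 / 12875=-1058.41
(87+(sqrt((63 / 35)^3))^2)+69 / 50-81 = 3303 / 250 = 13.21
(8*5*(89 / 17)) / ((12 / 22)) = 19580 / 51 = 383.92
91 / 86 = 1.06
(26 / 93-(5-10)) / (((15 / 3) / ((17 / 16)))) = 8347 / 7440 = 1.12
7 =7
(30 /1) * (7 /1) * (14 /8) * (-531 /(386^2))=-390285 /297992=-1.31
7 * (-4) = -28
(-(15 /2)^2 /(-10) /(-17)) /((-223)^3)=45 /1508181112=0.00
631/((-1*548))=-631/548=-1.15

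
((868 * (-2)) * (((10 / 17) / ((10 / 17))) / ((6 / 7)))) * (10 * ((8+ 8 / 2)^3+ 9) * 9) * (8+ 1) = -2849583240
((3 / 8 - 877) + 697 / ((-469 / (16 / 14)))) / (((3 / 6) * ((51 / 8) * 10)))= -7689429 / 279055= -27.56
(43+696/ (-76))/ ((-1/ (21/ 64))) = -13503/ 1216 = -11.10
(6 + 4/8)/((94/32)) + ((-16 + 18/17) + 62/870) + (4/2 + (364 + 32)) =133931689/347565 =385.34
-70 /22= -3.18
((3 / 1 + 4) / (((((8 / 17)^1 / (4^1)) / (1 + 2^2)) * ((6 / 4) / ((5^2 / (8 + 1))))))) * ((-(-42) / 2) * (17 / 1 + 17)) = 3540250 / 9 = 393361.11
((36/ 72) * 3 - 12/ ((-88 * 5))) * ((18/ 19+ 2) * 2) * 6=54.02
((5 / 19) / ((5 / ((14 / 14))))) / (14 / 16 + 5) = 8 / 893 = 0.01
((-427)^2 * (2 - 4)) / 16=-182329 / 8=-22791.12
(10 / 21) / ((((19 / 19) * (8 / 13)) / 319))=20735 / 84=246.85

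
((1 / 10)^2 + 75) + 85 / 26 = 101763 / 1300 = 78.28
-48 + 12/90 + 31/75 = -3559/75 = -47.45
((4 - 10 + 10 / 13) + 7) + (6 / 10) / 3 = 128 / 65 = 1.97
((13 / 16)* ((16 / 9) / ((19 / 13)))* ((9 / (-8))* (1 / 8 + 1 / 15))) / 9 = -3887 / 164160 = -0.02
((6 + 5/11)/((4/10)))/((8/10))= 1775/88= 20.17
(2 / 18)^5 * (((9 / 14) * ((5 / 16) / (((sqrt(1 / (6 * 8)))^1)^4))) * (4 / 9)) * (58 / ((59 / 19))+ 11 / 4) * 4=809120 / 2709693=0.30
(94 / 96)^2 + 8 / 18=3233 / 2304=1.40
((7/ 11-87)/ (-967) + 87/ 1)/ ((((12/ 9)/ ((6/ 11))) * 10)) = 8337321/ 2340140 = 3.56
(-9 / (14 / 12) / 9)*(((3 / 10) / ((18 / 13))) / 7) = -13 / 490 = -0.03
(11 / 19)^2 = 121 / 361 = 0.34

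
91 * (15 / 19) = 1365 / 19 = 71.84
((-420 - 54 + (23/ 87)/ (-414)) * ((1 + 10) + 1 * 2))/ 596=-9649705/ 933336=-10.34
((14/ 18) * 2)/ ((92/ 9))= 0.15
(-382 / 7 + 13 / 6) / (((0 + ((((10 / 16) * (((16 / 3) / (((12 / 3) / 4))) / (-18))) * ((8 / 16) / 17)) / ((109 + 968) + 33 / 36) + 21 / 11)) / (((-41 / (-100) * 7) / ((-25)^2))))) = -130967394987 / 1039001125000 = -0.13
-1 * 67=-67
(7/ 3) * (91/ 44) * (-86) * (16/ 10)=-109564/ 165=-664.02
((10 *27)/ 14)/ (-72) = -15/ 56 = -0.27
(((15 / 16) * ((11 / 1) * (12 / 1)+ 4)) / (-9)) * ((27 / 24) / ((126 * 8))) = -85 / 5376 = -0.02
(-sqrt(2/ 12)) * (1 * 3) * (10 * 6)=-30 * sqrt(6)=-73.48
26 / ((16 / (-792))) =-1287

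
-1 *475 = -475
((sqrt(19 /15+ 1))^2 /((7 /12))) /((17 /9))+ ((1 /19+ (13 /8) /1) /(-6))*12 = -3453 /2660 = -1.30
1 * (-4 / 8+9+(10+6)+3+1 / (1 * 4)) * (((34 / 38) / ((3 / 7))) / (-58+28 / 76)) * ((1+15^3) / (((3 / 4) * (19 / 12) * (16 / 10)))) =-7432264 / 4161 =-1786.17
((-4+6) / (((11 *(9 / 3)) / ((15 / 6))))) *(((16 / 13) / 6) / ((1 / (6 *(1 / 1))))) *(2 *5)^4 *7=5600000 / 429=13053.61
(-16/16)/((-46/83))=83/46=1.80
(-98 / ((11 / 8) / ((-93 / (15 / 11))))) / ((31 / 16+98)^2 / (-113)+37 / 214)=-10746867712 / 195030385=-55.10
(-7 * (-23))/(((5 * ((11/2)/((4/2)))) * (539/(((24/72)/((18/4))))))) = 0.00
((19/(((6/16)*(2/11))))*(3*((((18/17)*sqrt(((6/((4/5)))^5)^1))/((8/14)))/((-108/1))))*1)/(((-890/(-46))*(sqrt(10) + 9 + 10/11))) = -201725755*sqrt(30)/86107856 + 101788225*sqrt(3)/43053928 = -8.74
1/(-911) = -1/911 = -0.00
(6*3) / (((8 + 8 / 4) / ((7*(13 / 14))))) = 11.70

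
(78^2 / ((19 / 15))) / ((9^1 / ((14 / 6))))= 23660 / 19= 1245.26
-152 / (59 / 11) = -28.34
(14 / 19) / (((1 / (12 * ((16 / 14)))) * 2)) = 96 / 19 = 5.05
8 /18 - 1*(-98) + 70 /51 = 15272 /153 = 99.82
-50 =-50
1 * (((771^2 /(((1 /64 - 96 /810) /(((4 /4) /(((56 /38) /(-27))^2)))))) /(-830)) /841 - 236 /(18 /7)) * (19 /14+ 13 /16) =248121477679959 /42569638762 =5828.60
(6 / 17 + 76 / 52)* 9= 3609 / 221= 16.33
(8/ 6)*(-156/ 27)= -208/ 27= -7.70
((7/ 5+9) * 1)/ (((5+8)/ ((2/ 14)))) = 4/ 35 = 0.11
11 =11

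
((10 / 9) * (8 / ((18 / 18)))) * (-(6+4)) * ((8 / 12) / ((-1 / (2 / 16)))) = 200 / 27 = 7.41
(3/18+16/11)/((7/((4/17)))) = 214/3927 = 0.05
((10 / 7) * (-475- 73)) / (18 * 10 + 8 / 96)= -65760 / 15127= -4.35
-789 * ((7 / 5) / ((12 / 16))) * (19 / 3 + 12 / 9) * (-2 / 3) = 338744 / 45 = 7527.64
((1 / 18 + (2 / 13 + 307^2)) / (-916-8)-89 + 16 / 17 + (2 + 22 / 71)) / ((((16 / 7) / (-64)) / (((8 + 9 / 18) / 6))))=48997697989 / 6579144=7447.43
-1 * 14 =-14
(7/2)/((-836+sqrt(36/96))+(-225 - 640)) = -15876/7715735 - 7* sqrt(6)/23147205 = -0.00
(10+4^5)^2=1069156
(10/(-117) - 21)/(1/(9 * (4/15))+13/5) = -49340/7059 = -6.99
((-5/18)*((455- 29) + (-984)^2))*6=-1614470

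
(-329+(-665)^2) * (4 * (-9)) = -15908256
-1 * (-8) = 8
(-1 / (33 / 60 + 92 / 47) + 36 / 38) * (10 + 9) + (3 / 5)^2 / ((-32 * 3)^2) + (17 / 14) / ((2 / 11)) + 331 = 147029027699 / 422374400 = 348.10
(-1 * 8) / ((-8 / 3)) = 3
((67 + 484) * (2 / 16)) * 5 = 2755 / 8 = 344.38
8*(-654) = -5232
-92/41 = -2.24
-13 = -13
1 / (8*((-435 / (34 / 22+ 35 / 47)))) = -0.00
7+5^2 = 32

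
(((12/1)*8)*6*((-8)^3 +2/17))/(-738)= 278464/697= 399.52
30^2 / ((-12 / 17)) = -1275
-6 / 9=-0.67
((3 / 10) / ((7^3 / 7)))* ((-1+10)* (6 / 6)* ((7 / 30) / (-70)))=-9 / 49000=-0.00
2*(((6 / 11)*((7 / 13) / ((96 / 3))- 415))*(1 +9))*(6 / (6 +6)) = -2589495 / 1144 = -2263.54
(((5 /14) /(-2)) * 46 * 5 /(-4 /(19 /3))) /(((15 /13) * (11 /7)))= 28405 /792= 35.86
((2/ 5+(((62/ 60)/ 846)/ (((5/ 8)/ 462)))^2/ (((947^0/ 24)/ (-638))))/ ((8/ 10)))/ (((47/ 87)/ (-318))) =357573595041521/ 38933625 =9184184.49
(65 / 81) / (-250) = -13 / 4050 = -0.00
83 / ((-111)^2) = 83 / 12321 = 0.01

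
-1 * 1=-1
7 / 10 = 0.70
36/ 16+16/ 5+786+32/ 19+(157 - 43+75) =373211/ 380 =982.13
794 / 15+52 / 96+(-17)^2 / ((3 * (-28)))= 42029 / 840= 50.03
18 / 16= 9 / 8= 1.12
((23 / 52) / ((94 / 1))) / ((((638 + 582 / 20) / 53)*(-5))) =-0.00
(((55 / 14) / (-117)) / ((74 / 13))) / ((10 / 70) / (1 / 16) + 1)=-55 / 30636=-0.00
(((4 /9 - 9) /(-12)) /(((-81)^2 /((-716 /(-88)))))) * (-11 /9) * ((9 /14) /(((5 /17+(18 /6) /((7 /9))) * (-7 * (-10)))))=-33473 /14001698880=-0.00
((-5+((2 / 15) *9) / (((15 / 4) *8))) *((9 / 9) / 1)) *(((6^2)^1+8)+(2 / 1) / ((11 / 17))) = -64232 / 275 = -233.57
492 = 492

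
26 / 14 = 13 / 7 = 1.86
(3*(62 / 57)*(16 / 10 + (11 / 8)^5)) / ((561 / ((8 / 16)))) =0.02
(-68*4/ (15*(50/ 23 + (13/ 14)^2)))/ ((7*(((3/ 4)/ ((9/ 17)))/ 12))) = -494592/ 68435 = -7.23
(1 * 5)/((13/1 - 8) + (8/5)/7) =175/183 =0.96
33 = 33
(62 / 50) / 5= 31 / 125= 0.25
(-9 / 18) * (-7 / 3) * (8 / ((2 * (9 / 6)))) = 28 / 9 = 3.11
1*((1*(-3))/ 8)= -3/ 8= -0.38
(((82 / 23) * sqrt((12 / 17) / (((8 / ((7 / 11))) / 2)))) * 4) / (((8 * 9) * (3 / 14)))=574 * sqrt(3927) / 116127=0.31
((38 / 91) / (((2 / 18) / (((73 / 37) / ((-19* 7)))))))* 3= -3942 / 23569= -0.17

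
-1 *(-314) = 314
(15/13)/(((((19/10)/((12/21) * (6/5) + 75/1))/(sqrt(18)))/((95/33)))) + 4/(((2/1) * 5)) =2/5 + 397350 * sqrt(2)/1001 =561.78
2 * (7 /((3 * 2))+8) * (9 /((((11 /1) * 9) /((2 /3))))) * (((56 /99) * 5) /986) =1400 /439263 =0.00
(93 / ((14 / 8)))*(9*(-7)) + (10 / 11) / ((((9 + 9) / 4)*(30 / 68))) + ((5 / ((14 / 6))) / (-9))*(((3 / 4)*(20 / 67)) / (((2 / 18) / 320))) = -487673180 / 139293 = -3501.06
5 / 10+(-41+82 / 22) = -809 / 22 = -36.77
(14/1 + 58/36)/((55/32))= 4496/495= 9.08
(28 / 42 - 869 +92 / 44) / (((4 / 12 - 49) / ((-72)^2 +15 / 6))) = 13478299 / 146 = 92317.12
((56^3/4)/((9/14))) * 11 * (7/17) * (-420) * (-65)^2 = -27994814848000/51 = -548917938196.08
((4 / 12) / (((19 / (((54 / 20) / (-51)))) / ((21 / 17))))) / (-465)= 21 / 8511050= 0.00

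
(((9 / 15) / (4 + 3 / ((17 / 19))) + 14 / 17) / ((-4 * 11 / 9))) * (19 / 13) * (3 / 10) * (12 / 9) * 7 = -11511549 / 15193750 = -0.76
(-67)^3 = -300763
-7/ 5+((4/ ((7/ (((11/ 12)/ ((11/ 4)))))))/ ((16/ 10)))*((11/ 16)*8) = -313/ 420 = -0.75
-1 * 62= -62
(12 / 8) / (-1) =-3 / 2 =-1.50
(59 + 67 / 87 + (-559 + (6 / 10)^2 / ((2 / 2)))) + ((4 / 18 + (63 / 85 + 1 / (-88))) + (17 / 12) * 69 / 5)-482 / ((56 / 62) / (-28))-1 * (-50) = 141673368869 / 9761400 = 14513.63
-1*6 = -6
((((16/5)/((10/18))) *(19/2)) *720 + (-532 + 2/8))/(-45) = -259111/300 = -863.70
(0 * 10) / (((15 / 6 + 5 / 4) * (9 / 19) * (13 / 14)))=0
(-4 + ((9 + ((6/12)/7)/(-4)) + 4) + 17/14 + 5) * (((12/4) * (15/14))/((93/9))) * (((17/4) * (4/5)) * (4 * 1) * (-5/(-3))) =651015/6076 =107.15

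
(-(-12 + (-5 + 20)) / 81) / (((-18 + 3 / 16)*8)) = 2 / 7695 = 0.00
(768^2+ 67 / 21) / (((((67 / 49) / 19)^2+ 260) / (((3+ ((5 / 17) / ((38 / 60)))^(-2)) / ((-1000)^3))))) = -263537164296883057 / 15211958557500000000000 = -0.00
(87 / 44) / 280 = 87 / 12320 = 0.01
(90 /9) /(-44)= -5 /22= -0.23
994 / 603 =1.65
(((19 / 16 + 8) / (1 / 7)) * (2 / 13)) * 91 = 7203 / 8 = 900.38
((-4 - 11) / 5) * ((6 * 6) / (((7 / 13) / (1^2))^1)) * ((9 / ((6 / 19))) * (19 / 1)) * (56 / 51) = -119257.41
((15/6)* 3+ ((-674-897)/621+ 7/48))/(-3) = -50833/29808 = -1.71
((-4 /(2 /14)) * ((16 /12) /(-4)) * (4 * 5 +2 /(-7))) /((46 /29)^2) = 1682 /23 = 73.13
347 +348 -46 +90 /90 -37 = 613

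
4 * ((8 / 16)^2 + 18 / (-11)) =-61 / 11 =-5.55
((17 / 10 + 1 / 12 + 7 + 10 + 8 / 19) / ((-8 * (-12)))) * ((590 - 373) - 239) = -4.40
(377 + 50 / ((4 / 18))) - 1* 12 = 590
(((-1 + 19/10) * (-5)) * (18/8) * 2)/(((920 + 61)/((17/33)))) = -51/4796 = -0.01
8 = 8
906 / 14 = 453 / 7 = 64.71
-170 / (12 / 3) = -85 / 2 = -42.50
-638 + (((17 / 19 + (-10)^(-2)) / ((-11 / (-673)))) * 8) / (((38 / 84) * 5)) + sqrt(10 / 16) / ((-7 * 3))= -219508742 / 496375 - sqrt(10) / 84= -442.26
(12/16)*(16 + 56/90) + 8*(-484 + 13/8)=-57698/15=-3846.53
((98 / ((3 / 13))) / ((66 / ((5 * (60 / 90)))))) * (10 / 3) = 63700 / 891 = 71.49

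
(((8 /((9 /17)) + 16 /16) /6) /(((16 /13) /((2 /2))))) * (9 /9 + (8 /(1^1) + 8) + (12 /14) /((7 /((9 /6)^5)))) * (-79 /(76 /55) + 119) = 124511494055 /51480576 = 2418.61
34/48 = 17/24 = 0.71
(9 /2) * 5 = 45 /2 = 22.50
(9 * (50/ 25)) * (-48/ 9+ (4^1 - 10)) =-204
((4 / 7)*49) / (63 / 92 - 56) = -368 / 727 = -0.51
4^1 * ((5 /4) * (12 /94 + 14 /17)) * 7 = 26600 /799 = 33.29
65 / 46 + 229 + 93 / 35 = 375243 / 1610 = 233.07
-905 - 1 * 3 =-908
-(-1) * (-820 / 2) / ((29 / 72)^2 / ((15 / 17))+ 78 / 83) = -2646172800 / 7251931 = -364.89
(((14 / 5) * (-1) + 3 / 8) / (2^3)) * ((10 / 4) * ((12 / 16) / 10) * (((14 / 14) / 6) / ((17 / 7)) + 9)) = -17945 / 34816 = -0.52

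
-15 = -15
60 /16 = 15 /4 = 3.75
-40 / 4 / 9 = -10 / 9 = -1.11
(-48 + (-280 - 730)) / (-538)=529 / 269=1.97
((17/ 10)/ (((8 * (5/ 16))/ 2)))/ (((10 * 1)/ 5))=17/ 25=0.68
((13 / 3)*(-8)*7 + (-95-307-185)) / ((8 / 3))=-2489 / 8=-311.12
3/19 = 0.16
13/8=1.62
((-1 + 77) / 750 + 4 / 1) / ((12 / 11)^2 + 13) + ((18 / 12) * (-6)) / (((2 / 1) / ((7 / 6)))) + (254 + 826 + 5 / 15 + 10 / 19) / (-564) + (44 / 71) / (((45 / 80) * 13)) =-21629410875343 / 3184241316750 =-6.79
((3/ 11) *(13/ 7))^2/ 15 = 507/ 29645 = 0.02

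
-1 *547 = -547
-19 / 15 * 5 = -19 / 3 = -6.33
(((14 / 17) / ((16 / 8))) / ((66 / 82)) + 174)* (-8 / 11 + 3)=2447525 / 6171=396.62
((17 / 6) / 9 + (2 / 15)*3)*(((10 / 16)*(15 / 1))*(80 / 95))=5.64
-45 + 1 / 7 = -314 / 7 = -44.86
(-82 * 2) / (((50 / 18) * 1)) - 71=-3251 / 25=-130.04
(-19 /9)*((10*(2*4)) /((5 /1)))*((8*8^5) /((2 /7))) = -278921216 /9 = -30991246.22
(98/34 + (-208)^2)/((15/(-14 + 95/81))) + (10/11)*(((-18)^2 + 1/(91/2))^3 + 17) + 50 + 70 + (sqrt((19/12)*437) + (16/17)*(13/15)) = 30889659.49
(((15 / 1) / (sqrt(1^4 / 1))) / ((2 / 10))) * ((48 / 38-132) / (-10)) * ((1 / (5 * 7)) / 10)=1863 / 665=2.80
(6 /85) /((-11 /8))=-0.05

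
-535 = -535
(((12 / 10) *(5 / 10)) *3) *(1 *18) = 162 / 5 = 32.40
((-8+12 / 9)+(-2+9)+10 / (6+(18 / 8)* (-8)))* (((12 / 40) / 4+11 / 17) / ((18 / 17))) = -491 / 1440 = -0.34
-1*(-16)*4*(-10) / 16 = -40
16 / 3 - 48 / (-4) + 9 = 79 / 3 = 26.33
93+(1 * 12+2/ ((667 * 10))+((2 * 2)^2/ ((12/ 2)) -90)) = 176758/ 10005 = 17.67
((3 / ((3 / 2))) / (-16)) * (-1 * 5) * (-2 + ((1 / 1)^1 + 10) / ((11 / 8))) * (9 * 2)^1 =135 / 2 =67.50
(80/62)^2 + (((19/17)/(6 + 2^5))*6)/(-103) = 1.66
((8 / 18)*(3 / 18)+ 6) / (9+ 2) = 0.55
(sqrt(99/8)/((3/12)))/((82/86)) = 14.76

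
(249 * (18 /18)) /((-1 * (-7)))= 249 /7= 35.57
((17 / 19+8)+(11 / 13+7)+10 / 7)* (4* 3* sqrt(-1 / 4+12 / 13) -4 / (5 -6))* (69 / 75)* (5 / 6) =289018 / 5187+144509* sqrt(455) / 22477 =192.86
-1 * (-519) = 519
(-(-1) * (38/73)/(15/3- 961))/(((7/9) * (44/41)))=-7011/10747352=-0.00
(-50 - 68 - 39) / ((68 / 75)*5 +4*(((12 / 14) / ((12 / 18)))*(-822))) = 16485 / 443404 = 0.04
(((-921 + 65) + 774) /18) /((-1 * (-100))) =-41 /900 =-0.05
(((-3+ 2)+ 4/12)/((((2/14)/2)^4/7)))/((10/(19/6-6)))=2285752/45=50794.49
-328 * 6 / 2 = -984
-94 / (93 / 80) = -7520 / 93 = -80.86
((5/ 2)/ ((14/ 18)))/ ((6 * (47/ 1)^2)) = 15/ 61852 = 0.00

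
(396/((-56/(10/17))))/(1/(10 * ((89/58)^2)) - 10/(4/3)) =3564450/6390419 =0.56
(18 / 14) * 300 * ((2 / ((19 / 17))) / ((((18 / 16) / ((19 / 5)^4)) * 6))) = 21321.69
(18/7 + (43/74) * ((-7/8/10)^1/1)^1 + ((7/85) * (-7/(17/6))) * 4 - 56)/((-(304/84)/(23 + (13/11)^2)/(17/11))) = 719798777217/1272542480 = 565.64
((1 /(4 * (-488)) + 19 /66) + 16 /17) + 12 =14486207 /1095072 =13.23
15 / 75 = 1 / 5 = 0.20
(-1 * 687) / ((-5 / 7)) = 4809 / 5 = 961.80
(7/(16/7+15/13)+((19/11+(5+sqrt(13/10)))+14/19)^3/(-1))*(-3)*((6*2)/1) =662182677*sqrt(130)/1092025+45563191354044/2857479977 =22859.04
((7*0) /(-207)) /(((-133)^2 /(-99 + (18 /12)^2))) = 0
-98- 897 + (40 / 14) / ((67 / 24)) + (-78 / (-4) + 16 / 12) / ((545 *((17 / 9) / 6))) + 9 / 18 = -1726564443 / 1738114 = -993.36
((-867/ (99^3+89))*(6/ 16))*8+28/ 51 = 27038213/ 49489788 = 0.55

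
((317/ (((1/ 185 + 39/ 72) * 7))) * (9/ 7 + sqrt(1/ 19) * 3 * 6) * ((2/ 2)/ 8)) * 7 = 1583415/ 17003 + 3166830 * sqrt(19)/ 46151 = 392.23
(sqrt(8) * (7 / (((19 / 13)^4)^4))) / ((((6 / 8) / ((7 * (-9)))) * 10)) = -391264966199709746508 * sqrt(2) / 1442207067838105838405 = -0.38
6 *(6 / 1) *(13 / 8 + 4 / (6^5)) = 1580 / 27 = 58.52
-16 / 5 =-3.20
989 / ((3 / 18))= 5934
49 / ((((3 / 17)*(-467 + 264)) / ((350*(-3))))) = 41650 / 29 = 1436.21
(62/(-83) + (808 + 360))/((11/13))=1379.48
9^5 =59049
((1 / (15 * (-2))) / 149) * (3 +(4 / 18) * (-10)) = -7 / 40230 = -0.00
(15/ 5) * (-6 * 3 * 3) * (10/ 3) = -540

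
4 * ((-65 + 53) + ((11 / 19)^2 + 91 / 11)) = -53880 / 3971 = -13.57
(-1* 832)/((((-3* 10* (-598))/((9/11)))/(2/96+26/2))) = -125/253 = -0.49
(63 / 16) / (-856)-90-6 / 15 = -6190907 / 68480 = -90.40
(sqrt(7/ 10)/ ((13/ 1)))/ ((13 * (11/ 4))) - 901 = -901 +2 * sqrt(70)/ 9295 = -901.00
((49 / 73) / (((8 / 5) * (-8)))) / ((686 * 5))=-1 / 65408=-0.00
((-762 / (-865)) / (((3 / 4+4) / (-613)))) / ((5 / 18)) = -33631632 / 82175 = -409.27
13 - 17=-4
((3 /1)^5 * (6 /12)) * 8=972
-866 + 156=-710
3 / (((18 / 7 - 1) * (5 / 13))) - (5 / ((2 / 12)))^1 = -25.04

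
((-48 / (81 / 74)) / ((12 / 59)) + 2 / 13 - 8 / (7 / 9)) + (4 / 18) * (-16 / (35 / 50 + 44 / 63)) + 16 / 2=-1430461418 / 6493851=-220.28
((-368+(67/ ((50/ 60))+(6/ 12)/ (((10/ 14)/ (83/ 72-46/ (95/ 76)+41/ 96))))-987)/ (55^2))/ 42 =-18709259/ 1829520000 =-0.01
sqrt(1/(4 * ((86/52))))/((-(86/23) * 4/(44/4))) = -253 * sqrt(1118)/29584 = -0.29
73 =73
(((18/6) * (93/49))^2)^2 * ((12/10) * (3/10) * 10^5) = 218131966116000/5764801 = 37838594.28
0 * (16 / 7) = 0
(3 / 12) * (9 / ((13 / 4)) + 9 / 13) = 45 / 52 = 0.87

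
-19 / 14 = -1.36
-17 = -17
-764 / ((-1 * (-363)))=-764 / 363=-2.10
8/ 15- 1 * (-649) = 9743/ 15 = 649.53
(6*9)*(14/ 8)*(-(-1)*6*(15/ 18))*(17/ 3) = 5355/ 2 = 2677.50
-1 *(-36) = 36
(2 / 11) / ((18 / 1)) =1 / 99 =0.01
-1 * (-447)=447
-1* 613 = -613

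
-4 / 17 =-0.24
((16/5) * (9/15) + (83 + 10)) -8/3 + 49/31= 218164/2325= 93.83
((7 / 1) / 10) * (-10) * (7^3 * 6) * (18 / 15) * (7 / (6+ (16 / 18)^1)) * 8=-21781872 / 155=-140528.21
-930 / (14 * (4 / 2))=-465 / 14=-33.21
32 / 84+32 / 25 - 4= -1228 / 525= -2.34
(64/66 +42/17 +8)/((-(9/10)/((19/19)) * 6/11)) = -32090/1377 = -23.30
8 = 8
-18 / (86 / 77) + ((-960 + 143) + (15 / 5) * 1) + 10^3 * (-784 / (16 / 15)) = -31640695 / 43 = -735830.12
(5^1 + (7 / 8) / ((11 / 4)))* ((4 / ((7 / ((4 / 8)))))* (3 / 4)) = 351 / 308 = 1.14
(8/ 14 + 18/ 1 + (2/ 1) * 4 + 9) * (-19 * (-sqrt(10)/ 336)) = 1577 * sqrt(10)/ 784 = 6.36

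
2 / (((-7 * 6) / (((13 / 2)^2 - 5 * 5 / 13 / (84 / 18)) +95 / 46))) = -122519 / 58604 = -2.09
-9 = -9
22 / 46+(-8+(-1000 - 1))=-23196 / 23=-1008.52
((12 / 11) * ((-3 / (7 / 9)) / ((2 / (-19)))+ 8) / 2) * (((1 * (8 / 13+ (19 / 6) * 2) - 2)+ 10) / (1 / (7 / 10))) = 254.81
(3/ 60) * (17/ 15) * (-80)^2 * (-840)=-304640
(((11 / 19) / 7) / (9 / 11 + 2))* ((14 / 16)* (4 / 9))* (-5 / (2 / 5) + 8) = -121 / 2356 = -0.05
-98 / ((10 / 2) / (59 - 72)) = 1274 / 5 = 254.80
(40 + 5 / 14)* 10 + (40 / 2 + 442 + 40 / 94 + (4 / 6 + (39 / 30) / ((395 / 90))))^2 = 4671283677116848 / 21713531175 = 215132.38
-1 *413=-413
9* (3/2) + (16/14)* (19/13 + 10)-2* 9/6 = 4295/182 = 23.60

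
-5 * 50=-250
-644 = -644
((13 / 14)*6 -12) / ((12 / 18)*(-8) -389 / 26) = 3510 / 11081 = 0.32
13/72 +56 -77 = -1499/72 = -20.82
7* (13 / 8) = 91 / 8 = 11.38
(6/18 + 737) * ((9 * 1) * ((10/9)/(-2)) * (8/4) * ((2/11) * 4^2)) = -707840/33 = -21449.70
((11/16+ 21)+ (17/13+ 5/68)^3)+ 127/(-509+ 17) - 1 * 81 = -4837774203437/84969273792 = -56.94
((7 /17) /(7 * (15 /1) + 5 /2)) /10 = 7 /18275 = 0.00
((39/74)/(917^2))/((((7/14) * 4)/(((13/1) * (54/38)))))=13689/2364579868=0.00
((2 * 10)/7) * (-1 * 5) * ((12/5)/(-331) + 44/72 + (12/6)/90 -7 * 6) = 4108430/6951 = 591.06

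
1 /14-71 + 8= -881 /14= -62.93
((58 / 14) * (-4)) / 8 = -29 / 14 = -2.07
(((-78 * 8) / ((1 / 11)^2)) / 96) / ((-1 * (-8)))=-1573 / 16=-98.31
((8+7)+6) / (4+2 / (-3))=63 / 10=6.30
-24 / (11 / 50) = -1200 / 11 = -109.09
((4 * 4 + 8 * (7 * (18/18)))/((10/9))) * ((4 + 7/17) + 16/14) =214164/595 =359.94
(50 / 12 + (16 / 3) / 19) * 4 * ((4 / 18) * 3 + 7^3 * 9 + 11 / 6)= 54960.58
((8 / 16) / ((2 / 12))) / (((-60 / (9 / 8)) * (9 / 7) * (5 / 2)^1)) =-0.02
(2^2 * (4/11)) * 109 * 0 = 0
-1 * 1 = -1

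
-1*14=-14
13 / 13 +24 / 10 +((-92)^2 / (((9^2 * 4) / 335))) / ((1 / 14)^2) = 694684177 / 405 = 1715269.57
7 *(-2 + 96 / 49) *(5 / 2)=-5 / 7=-0.71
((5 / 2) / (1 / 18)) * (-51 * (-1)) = 2295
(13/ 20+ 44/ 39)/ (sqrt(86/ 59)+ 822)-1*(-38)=196945644921/ 5182485100-1387*sqrt(5074)/ 31094910600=38.00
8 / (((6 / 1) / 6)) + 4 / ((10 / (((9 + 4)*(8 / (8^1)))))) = 66 / 5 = 13.20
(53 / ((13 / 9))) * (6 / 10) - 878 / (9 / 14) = -786101 / 585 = -1343.76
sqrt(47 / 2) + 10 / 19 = 10 / 19 + sqrt(94) / 2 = 5.37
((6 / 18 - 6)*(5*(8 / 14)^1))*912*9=-930240 / 7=-132891.43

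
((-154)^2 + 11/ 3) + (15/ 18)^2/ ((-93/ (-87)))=26471873/ 1116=23720.32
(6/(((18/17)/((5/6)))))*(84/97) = 1190/291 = 4.09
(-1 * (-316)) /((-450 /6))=-316 /75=-4.21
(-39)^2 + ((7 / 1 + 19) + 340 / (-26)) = 19941 / 13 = 1533.92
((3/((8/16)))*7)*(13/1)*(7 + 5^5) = 1710072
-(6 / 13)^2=-36 / 169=-0.21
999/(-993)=-1.01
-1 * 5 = -5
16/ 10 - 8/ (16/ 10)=-17/ 5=-3.40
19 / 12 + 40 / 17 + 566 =116267 / 204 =569.94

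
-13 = -13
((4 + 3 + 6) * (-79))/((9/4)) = -4108/9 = -456.44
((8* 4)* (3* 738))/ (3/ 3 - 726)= -70848/ 725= -97.72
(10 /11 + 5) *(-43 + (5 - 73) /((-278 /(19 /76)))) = -775905 /3058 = -253.73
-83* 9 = -747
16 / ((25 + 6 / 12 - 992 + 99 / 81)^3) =-93312 / 5245349609375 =-0.00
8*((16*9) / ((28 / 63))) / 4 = 648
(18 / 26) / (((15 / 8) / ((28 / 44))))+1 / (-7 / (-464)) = 66.52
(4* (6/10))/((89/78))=936/445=2.10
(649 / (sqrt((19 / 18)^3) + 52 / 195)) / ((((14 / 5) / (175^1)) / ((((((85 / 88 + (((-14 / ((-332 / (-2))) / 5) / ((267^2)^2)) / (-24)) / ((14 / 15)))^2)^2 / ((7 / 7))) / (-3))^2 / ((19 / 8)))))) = -25781519064069328109453240605144299774487934877106752190983315600195122204176500171689880736058012237375122037436875 / 74299867252834195993637130277425722555879406420109817426085587926362526018140821116649643807560102910897514610688 + 128907595320346640547266203025721498872439674385533760954916578000975611020882500858449403680290061186875610187184375 * sqrt(38) / 563114783389901274899144566313121265686664974973463879439806561126115986663804117936713089909929201008907479154688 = 1064.16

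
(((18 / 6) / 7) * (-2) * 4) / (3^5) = -8 / 567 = -0.01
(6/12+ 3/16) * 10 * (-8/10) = -11/2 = -5.50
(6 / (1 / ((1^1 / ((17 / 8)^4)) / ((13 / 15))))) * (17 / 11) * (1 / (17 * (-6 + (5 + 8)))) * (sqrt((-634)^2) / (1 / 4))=934871040 / 83604521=11.18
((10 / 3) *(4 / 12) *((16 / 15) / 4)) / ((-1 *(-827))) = 8 / 22329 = 0.00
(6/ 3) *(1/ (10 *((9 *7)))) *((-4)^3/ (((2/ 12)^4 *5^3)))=-9216/ 4375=-2.11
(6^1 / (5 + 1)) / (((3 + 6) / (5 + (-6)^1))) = -1 / 9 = -0.11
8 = 8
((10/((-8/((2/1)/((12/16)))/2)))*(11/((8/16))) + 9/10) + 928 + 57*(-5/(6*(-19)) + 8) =18611/15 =1240.73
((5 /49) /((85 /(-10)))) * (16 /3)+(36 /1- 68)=-80128 /2499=-32.06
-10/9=-1.11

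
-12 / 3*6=-24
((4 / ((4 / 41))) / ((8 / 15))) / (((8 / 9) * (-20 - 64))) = -1845 / 1792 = -1.03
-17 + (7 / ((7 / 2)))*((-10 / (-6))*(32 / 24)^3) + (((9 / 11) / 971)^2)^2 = -9592132034117542736 / 1054223466436314801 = -9.10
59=59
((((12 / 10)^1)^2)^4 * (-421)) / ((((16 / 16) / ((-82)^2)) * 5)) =-4754663691264 / 1953125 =-2434387.81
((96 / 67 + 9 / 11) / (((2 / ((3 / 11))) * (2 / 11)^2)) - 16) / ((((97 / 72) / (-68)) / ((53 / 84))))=9728097 / 45493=213.84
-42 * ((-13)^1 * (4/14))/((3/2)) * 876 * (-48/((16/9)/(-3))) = 7379424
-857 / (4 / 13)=-11141 / 4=-2785.25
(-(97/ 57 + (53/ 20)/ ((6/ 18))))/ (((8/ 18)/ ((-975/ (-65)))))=-99027/ 304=-325.75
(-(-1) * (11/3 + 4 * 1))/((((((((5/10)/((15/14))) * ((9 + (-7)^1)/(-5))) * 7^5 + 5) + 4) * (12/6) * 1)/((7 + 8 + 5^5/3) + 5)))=-79625/61206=-1.30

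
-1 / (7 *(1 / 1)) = -1 / 7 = -0.14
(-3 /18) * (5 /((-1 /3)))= 5 /2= 2.50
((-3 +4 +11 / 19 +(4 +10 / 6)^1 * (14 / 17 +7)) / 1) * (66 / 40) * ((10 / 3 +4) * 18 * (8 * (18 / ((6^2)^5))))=316657 / 13296960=0.02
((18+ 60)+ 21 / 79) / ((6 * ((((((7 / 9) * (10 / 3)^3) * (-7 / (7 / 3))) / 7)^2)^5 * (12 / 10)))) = 8352316170372110086287 / 63200000000000000000000000000000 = 0.00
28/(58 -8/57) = 798/1649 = 0.48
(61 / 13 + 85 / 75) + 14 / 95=4426 / 741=5.97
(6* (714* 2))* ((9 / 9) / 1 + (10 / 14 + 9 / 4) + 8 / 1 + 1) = 111078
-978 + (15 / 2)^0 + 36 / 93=-30275 / 31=-976.61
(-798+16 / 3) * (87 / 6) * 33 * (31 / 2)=-11758021 / 2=-5879010.50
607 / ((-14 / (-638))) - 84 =193045 / 7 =27577.86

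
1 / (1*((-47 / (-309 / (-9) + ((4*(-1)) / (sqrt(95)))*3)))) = -103 / 141 + 12*sqrt(95) / 4465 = -0.70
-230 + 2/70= -8049/35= -229.97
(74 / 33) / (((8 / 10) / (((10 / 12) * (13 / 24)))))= 12025 / 9504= 1.27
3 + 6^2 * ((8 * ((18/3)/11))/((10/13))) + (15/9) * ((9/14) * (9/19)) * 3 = 208.74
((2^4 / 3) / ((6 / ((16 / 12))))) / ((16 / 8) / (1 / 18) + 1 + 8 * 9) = 32 / 2943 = 0.01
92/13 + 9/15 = 499/65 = 7.68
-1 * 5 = -5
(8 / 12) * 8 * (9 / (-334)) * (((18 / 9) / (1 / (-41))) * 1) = 1968 / 167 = 11.78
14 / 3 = 4.67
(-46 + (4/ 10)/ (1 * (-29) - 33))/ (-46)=7131/ 7130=1.00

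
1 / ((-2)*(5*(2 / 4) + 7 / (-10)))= -5 / 18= -0.28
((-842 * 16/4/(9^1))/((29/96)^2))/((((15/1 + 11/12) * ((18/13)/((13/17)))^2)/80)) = -7880167260160/1253403693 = -6287.01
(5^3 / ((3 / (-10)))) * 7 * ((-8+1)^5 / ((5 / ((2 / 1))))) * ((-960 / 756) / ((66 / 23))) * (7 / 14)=-3865610000 / 891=-4338507.30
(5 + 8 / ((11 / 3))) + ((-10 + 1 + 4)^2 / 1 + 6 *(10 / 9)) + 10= 1612 / 33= 48.85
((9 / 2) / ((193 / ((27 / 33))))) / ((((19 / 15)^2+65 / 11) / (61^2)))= 67815225 / 7178056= 9.45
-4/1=-4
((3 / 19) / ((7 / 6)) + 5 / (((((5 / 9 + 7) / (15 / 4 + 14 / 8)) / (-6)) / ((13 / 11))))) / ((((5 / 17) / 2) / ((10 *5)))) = -1160955 / 133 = -8728.98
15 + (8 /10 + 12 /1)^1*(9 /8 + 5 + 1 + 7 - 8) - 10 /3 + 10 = 100.07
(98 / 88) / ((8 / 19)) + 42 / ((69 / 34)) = 188965 / 8096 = 23.34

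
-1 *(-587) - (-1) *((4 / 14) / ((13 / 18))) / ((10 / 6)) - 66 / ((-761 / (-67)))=201321863 / 346255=581.43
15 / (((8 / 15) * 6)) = 75 / 16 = 4.69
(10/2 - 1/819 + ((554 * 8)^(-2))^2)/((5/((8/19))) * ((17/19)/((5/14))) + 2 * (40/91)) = 1579598982116410163/9678709175900258304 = 0.16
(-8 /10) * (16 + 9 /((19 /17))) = -1828 /95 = -19.24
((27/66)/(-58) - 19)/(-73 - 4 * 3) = 24253/108460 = 0.22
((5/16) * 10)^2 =625/64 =9.77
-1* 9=-9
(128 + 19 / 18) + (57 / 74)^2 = 129.65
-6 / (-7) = 6 / 7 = 0.86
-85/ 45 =-17/ 9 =-1.89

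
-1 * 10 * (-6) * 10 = 600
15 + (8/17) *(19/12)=15.75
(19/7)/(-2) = -19/14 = -1.36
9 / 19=0.47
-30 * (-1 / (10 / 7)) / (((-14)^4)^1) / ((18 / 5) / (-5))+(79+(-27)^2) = 26605799 / 32928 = 808.00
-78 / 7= -11.14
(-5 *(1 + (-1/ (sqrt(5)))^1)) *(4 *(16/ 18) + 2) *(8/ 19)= -2000/ 171 + 400 *sqrt(5)/ 171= -6.47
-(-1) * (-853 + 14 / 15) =-12781 / 15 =-852.07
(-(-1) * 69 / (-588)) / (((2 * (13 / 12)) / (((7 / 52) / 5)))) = -69 / 47320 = -0.00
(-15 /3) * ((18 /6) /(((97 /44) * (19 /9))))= -5940 /1843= -3.22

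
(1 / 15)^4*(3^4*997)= 997 / 625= 1.60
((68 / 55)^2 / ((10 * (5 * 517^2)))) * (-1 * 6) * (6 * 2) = -166464 / 20213730625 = -0.00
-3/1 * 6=-18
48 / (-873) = -0.05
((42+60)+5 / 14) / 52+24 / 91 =125 / 56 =2.23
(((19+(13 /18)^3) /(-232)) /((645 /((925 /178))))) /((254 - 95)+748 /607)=-12689896475 /3021718081315968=-0.00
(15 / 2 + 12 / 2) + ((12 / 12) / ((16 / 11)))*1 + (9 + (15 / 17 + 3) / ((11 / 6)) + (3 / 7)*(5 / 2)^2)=53281 / 1904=27.98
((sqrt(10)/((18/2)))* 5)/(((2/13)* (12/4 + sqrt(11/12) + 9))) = -65* sqrt(330)/15453 + 520* sqrt(10)/1717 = 0.88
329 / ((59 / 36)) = 11844 / 59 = 200.75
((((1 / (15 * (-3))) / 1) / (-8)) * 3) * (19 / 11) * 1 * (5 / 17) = 19 / 4488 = 0.00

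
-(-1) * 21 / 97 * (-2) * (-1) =42 / 97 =0.43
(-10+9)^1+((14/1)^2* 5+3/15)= 4896/5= 979.20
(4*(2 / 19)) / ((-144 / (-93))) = 31 / 114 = 0.27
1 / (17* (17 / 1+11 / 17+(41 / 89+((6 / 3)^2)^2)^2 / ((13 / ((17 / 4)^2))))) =1647568 / 11038673825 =0.00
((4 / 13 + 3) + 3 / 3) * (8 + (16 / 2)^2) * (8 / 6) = 5376 / 13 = 413.54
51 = 51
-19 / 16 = -1.19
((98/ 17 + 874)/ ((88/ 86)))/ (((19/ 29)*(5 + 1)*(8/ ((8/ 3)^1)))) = 4662533/ 63954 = 72.90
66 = 66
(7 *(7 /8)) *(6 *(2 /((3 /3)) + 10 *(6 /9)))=637 /2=318.50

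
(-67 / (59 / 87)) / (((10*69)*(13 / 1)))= -1943 / 176410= -0.01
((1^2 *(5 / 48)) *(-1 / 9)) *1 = -5 / 432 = -0.01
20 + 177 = 197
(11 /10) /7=11 /70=0.16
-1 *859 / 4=-859 / 4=-214.75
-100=-100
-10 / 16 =-5 / 8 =-0.62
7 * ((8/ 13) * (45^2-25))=112000/ 13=8615.38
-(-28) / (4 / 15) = 105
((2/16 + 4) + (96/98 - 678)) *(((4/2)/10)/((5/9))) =-242.24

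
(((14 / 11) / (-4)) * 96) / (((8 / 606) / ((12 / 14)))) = -21816 / 11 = -1983.27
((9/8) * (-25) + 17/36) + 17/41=-80407/2952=-27.24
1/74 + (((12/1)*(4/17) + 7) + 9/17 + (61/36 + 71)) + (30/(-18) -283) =-4565161/22644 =-201.61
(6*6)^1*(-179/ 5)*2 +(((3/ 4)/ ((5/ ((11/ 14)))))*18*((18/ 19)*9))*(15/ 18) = -6816321/ 2660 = -2562.53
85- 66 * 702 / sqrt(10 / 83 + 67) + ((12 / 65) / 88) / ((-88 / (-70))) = 1069661 / 12584- 15444 * sqrt(51377) / 619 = -5570.27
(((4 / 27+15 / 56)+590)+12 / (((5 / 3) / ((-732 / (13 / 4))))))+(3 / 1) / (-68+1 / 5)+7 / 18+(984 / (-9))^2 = 121305538457 / 11105640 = 10922.88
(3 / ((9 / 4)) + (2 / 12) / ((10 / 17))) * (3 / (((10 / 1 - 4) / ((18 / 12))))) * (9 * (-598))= -261027 / 40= -6525.68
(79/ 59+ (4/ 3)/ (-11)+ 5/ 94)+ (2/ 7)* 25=10779163/ 1281126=8.41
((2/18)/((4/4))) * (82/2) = 41/9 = 4.56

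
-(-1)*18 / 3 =6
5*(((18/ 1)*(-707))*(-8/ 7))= 72720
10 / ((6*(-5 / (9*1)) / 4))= -12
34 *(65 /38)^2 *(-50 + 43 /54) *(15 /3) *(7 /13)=-513797375 /38988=-13178.35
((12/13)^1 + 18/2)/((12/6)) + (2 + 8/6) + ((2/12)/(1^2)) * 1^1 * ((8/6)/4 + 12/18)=110/13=8.46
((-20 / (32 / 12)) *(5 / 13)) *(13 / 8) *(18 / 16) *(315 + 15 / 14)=-2986875 / 1792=-1666.78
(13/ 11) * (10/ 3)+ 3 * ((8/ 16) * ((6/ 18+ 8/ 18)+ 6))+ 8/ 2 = 1195/ 66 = 18.11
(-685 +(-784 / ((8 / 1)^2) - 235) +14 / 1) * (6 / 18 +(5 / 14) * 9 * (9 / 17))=-5336869 / 2856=-1868.65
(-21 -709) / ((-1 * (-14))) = -365 / 7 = -52.14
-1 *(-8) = 8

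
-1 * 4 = -4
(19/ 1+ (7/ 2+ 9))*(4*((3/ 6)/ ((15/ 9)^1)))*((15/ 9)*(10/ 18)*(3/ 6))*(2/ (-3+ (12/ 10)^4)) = -21875/ 579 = -37.78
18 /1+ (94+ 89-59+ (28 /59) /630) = 377012 /2655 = 142.00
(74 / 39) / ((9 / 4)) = 0.84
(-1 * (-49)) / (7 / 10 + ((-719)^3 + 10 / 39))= -2730 / 20708719091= -0.00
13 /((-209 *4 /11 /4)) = -13 /19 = -0.68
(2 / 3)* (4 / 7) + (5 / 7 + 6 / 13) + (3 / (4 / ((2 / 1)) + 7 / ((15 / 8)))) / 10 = 75557 / 46956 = 1.61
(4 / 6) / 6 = 1 / 9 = 0.11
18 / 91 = 0.20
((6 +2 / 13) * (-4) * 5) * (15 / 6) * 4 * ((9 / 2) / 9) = -8000 / 13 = -615.38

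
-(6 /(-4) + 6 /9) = 5 /6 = 0.83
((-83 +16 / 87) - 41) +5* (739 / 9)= 74839 / 261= 286.74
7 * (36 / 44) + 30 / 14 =606 / 77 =7.87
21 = 21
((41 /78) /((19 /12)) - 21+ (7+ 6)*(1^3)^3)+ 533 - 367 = 39108 /247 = 158.33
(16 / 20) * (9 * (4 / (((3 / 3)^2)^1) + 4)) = 288 / 5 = 57.60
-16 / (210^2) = -4 / 11025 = -0.00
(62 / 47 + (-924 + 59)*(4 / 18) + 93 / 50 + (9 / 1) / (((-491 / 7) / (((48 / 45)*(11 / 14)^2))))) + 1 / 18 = -2290687757 / 12115425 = -189.07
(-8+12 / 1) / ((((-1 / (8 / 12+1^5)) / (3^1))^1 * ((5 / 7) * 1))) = -28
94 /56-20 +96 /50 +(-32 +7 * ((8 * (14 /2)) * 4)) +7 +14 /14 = 1069319 /700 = 1527.60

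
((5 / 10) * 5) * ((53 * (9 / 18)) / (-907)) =-265 / 3628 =-0.07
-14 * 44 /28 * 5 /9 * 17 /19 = -1870 /171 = -10.94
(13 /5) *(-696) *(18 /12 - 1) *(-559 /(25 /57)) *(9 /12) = 108111159 /125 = 864889.27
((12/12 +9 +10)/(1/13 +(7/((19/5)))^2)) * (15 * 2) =1407900/8143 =172.90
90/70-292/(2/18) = -18387/7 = -2626.71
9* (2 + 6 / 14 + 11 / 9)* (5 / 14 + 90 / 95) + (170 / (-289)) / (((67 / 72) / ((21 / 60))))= 45217183 / 1060409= 42.64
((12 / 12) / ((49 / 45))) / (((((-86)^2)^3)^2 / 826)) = 2655 / 572861267109556295284736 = 0.00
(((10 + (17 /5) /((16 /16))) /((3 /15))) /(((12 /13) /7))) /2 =254.04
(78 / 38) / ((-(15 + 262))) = -39 / 5263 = -0.01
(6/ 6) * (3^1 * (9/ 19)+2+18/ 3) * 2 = 358/ 19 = 18.84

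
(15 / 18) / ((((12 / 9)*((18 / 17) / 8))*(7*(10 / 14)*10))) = 17 / 180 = 0.09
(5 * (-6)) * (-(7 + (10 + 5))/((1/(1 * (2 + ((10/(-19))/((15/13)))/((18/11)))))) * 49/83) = 9518740/14193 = 670.66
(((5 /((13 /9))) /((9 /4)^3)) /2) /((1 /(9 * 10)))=1600 /117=13.68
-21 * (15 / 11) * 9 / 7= -405 / 11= -36.82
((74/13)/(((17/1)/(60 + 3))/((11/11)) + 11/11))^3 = 12665630691/140608000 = 90.08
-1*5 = -5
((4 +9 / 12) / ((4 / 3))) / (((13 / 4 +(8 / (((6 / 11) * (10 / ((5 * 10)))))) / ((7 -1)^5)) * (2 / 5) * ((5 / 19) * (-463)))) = -789507 / 35204668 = -0.02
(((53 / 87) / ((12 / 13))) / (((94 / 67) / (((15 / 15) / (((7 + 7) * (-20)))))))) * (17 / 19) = -784771 / 522083520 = -0.00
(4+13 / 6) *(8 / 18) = 74 / 27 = 2.74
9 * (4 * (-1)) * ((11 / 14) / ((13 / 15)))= -2970 / 91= -32.64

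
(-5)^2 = 25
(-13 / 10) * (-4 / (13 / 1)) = 2 / 5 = 0.40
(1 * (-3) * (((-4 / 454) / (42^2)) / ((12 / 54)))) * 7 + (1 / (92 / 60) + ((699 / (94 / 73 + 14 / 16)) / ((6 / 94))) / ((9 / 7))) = 6545583287447 / 1661718996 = 3939.04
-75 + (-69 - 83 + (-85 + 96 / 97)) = -30168 / 97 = -311.01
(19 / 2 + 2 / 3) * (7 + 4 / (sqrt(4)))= 183 / 2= 91.50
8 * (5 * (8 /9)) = 320 /9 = 35.56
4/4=1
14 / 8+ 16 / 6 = 53 / 12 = 4.42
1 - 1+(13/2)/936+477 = 68689/144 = 477.01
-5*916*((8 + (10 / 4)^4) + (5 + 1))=-972105 / 4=-243026.25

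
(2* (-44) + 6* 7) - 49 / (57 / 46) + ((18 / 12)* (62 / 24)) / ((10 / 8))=-46993 / 570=-82.44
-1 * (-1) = 1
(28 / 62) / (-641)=-14 / 19871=-0.00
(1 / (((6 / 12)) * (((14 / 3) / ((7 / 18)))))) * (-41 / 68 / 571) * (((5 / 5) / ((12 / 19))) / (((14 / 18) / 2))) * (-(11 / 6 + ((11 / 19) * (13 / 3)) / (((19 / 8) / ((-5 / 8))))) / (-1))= -4961 / 5901856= -0.00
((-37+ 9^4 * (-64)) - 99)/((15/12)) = -336032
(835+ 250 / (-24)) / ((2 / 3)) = 9895 / 8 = 1236.88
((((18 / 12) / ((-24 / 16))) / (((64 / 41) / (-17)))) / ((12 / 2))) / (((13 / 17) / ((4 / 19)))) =11849 / 23712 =0.50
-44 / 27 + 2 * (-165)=-8954 / 27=-331.63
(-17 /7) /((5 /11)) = -187 /35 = -5.34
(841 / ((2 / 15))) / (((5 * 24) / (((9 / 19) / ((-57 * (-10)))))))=2523 / 57760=0.04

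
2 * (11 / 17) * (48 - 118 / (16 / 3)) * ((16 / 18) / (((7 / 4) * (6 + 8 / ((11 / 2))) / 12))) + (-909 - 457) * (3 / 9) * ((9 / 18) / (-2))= 4133861 / 29274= 141.21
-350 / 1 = -350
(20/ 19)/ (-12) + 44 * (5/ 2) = 6265/ 57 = 109.91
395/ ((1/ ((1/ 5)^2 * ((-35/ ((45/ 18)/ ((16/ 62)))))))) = -8848/ 155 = -57.08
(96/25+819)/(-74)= -20571/1850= -11.12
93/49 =1.90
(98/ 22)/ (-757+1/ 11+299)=-49/ 5037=-0.01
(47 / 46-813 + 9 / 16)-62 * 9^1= -503945 / 368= -1369.42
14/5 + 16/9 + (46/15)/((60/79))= 3877/450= 8.62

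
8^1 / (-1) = -8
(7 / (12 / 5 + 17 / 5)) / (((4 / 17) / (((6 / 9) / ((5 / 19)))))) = 2261 / 174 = 12.99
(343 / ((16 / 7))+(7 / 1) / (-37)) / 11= 88725 / 6512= 13.62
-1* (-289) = 289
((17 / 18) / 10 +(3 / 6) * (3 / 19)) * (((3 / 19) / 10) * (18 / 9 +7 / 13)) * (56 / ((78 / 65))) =45661 / 140790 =0.32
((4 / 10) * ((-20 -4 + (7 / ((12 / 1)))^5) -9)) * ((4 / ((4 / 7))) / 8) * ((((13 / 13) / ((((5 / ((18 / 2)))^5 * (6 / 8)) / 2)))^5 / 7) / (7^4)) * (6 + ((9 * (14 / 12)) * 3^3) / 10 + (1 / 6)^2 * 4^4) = -165227173240533086482740664686 / 17888844013214111328125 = -9236324.78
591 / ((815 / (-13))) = -7683 / 815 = -9.43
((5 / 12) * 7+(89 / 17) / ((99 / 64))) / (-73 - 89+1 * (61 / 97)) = -4114643 / 105375996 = -0.04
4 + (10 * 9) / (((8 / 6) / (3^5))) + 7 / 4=65633 / 4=16408.25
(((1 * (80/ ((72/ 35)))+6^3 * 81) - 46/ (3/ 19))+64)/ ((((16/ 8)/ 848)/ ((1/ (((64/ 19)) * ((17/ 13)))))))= 1665979.48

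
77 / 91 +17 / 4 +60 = 3385 / 52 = 65.10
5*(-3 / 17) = -15 / 17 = -0.88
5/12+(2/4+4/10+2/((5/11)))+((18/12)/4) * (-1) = 641/120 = 5.34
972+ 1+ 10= 983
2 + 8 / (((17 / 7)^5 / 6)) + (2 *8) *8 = 185388146 / 1419857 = 130.57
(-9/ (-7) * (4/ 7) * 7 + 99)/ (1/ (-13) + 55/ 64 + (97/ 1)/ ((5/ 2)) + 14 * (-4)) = -3032640/ 478079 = -6.34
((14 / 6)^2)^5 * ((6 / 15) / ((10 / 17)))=3252.95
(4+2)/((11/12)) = 72/11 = 6.55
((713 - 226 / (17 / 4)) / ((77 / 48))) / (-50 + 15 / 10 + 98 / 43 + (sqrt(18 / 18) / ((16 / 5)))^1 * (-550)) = -185215104 / 98207725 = -1.89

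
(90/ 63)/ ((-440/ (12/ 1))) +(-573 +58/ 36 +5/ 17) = -13457053/ 23562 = -571.13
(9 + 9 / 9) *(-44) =-440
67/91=0.74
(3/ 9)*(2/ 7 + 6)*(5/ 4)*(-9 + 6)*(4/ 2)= -15.71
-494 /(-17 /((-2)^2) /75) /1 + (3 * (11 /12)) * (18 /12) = 1186161 /136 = 8721.77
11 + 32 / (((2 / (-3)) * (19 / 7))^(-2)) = 51059 / 441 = 115.78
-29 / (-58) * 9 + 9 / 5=63 / 10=6.30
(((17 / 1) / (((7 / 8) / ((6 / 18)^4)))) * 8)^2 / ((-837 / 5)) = -5918720 / 269086293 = -0.02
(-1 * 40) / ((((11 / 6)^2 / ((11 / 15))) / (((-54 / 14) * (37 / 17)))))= 95904 / 1309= 73.27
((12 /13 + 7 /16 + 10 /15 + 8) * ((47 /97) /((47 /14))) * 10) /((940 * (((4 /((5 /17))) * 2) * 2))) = 218995 /773789952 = 0.00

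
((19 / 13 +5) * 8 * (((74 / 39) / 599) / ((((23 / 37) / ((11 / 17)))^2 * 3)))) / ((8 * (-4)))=-85806182 / 46428889533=-0.00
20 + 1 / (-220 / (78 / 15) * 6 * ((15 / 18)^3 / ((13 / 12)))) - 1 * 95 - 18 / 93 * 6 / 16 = -320028309 / 4262500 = -75.08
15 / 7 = 2.14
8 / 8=1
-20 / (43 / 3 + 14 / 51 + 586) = -1020 / 30631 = -0.03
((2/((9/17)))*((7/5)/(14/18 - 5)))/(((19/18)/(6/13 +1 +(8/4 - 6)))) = 70686/23465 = 3.01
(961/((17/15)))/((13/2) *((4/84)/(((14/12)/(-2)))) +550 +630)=0.72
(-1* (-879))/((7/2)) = 1758/7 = 251.14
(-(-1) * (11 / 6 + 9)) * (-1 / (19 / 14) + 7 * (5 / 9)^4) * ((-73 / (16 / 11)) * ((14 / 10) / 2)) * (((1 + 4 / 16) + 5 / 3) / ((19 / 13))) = 290223668735 / 5457072384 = 53.18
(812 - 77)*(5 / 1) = 3675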